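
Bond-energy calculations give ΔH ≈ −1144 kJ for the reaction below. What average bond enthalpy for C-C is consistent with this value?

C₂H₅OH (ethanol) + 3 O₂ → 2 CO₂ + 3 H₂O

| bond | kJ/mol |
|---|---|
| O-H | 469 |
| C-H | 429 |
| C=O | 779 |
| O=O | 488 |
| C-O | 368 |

Let D be the C-C bond energy.
Σ(broken) = 1×D + 5×429 + 1×368 + 1×469 + 3×488 = 4446 + D
Σ(formed) = 4×779 + 6×469 = 5930
ΔH = Σ(broken) − Σ(formed) = (4446 + D) − (5930) = −1484 + D
Setting this equal to −1144 kJ gives D = 340 kJ/mol.

D(C-C) ≈ 340 kJ/mol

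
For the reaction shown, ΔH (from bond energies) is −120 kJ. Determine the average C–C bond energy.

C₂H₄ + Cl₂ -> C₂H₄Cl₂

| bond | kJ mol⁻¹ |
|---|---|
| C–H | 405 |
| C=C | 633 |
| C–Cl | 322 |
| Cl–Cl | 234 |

D(C–C) ≈ 343 kJ/mol

Let D be the C–C bond energy.
Σ(broken) = 4×405 + 1×633 + 1×234 = 2487
Σ(formed) = 1×D + 2×322 + 4×405 = 2264 + D
ΔH = Σ(broken) − Σ(formed) = (2487) − (2264 + D) = +223 − D
Setting this equal to −120 kJ gives D = 343 kJ/mol.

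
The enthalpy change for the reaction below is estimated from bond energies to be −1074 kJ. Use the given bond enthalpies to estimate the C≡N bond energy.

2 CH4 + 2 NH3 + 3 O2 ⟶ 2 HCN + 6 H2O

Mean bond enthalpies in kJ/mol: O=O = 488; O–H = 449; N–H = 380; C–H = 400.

D(C≡N) ≈ 915 kJ/mol

Let D be the C≡N bond energy.
Σ(broken) = 8×400 + 6×380 + 3×488 = 6944
Σ(formed) = 2×D + 2×400 + 12×449 = 6188 + 2D
ΔH = Σ(broken) − Σ(formed) = (6944) − (6188 + 2D) = +756 − 2D
Setting this equal to −1074 kJ gives 2D = 1830, so D = 915 kJ/mol.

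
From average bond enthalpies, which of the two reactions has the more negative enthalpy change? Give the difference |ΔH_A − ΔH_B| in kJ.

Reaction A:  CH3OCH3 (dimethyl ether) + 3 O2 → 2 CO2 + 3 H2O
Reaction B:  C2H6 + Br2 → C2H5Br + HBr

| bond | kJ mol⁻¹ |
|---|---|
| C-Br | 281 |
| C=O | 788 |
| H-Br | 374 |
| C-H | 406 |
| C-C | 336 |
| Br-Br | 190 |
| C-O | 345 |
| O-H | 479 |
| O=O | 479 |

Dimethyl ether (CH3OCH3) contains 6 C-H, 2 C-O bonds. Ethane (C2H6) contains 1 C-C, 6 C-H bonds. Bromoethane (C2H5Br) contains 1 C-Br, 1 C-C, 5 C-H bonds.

Reaction A, by 1404 kJ

Reaction A:
  Bonds broken (reactants):
    C-H: 6 × 406 = 2436
    C-O: 2 × 345 = 690
    O=O: 3 × 479 = 1437
    Σ(broken) = 4563 kJ
  Bonds formed (products):
    C=O: 4 × 788 = 3152
    O-H: 6 × 479 = 2874
    Σ(formed) = 6026 kJ
  ΔH_A = 4563 − 6026 = −1463 kJ
Reaction B:
  Bonds broken (reactants):
    Br-Br: 1 × 190 = 190
    C-C: 1 × 336 = 336
    C-H: 6 × 406 = 2436
    Σ(broken) = 2962 kJ
  Bonds formed (products):
    C-Br: 1 × 281 = 281
    C-C: 1 × 336 = 336
    C-H: 5 × 406 = 2030
    H-Br: 1 × 374 = 374
    Σ(formed) = 3021 kJ
  ΔH_B = 2962 − 3021 = −59 kJ
ΔH_A − ΔH_B = −1404 kJ, so reaction A has the more negative ΔH; |ΔH_A − ΔH_B| = 1404 kJ.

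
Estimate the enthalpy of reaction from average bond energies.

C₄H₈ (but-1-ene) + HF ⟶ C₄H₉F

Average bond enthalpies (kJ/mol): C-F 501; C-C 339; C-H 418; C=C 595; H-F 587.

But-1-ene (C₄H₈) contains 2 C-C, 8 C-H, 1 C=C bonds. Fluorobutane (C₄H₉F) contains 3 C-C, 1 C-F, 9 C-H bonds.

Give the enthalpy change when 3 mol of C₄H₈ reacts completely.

Bonds broken (reactants):
  C-C: 2 × 339 = 678
  C-H: 8 × 418 = 3344
  C=C: 1 × 595 = 595
  H-F: 1 × 587 = 587
  Σ(broken) = 5204 kJ
Bonds formed (products):
  C-C: 3 × 339 = 1017
  C-F: 1 × 501 = 501
  C-H: 9 × 418 = 3762
  Σ(formed) = 5280 kJ
ΔH = Σ(broken) − Σ(formed) = 5204 − 5280 = −76 kJ
For 3× the reaction as written: 3 × (−76) = −228 kJ

ΔH = −228 kJ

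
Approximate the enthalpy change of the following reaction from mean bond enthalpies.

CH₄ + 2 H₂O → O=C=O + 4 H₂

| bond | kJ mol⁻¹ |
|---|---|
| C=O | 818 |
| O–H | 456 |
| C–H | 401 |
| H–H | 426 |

ΔH ≈ +88 kJ

Bonds broken (reactants):
  C–H: 4 × 401 = 1604
  O–H: 4 × 456 = 1824
  Σ(broken) = 3428 kJ
Bonds formed (products):
  C=O: 2 × 818 = 1636
  H–H: 4 × 426 = 1704
  Σ(formed) = 3340 kJ
ΔH = Σ(broken) − Σ(formed) = 3428 − 3340 = +88 kJ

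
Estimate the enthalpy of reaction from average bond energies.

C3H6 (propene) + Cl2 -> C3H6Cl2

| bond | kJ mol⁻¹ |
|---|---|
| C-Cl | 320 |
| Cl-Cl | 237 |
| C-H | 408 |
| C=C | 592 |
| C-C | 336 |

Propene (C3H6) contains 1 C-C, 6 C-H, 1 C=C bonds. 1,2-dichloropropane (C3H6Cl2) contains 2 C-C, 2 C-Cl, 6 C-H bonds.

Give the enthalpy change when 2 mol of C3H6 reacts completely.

ΔH = −294 kJ

Bonds broken (reactants):
  C-C: 1 × 336 = 336
  C-H: 6 × 408 = 2448
  C=C: 1 × 592 = 592
  Cl-Cl: 1 × 237 = 237
  Σ(broken) = 3613 kJ
Bonds formed (products):
  C-C: 2 × 336 = 672
  C-Cl: 2 × 320 = 640
  C-H: 6 × 408 = 2448
  Σ(formed) = 3760 kJ
ΔH = Σ(broken) − Σ(formed) = 3613 − 3760 = −147 kJ
For 2× the reaction as written: 2 × (−147) = −294 kJ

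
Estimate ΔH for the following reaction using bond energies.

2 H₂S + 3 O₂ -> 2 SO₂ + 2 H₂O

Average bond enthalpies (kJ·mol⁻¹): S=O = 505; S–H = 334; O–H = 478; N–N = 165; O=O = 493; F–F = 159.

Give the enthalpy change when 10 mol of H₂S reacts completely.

Bonds broken (reactants):
  O=O: 3 × 493 = 1479
  S–H: 4 × 334 = 1336
  Σ(broken) = 2815 kJ
Bonds formed (products):
  O–H: 4 × 478 = 1912
  S=O: 4 × 505 = 2020
  Σ(formed) = 3932 kJ
ΔH = Σ(broken) − Σ(formed) = 2815 − 3932 = −1117 kJ
For 5× the reaction as written: 5 × (−1117) = −5585 kJ

ΔH = −5585 kJ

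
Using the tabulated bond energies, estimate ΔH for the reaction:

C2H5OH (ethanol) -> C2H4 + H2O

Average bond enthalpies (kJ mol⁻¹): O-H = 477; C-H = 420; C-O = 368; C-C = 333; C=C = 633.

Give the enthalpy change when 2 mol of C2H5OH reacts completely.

Bonds broken (reactants):
  C-C: 1 × 333 = 333
  C-H: 5 × 420 = 2100
  C-O: 1 × 368 = 368
  O-H: 1 × 477 = 477
  Σ(broken) = 3278 kJ
Bonds formed (products):
  C-H: 4 × 420 = 1680
  C=C: 1 × 633 = 633
  O-H: 2 × 477 = 954
  Σ(formed) = 3267 kJ
ΔH = Σ(broken) − Σ(formed) = 3278 − 3267 = +11 kJ
For 2× the reaction as written: 2 × (+11) = +22 kJ

ΔH = +22 kJ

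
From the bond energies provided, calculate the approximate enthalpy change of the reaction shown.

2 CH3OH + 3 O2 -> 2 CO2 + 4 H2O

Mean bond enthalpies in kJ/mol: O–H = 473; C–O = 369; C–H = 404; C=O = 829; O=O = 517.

Bonds broken (reactants):
  C–H: 6 × 404 = 2424
  C–O: 2 × 369 = 738
  O–H: 2 × 473 = 946
  O=O: 3 × 517 = 1551
  Σ(broken) = 5659 kJ
Bonds formed (products):
  C=O: 4 × 829 = 3316
  O–H: 8 × 473 = 3784
  Σ(formed) = 7100 kJ
ΔH = Σ(broken) − Σ(formed) = 5659 − 7100 = −1441 kJ

ΔH ≈ −1441 kJ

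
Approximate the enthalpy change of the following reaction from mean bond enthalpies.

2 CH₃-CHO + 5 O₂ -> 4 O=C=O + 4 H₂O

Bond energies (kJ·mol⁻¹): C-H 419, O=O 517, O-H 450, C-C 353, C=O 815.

ΔH ≈ −1847 kJ

Bonds broken (reactants):
  C-C: 2 × 353 = 706
  C-H: 8 × 419 = 3352
  C=O: 2 × 815 = 1630
  O=O: 5 × 517 = 2585
  Σ(broken) = 8273 kJ
Bonds formed (products):
  C=O: 8 × 815 = 6520
  O-H: 8 × 450 = 3600
  Σ(formed) = 10120 kJ
ΔH = Σ(broken) − Σ(formed) = 8273 − 10120 = −1847 kJ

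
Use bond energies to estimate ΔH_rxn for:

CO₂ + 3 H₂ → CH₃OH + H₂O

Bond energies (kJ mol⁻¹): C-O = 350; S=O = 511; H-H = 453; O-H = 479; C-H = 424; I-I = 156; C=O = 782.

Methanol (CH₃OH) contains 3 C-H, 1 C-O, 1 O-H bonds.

Bonds broken (reactants):
  C=O: 2 × 782 = 1564
  H-H: 3 × 453 = 1359
  Σ(broken) = 2923 kJ
Bonds formed (products):
  C-H: 3 × 424 = 1272
  C-O: 1 × 350 = 350
  O-H: 3 × 479 = 1437
  Σ(formed) = 3059 kJ
ΔH = Σ(broken) − Σ(formed) = 2923 − 3059 = −136 kJ

ΔH ≈ −136 kJ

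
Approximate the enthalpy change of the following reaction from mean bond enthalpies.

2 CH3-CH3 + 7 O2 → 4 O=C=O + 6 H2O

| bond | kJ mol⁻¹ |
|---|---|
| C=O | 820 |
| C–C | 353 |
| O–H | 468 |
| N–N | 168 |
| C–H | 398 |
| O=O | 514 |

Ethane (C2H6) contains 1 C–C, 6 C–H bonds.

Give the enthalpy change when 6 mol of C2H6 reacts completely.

Bonds broken (reactants):
  C–C: 2 × 353 = 706
  C–H: 12 × 398 = 4776
  O=O: 7 × 514 = 3598
  Σ(broken) = 9080 kJ
Bonds formed (products):
  C=O: 8 × 820 = 6560
  O–H: 12 × 468 = 5616
  Σ(formed) = 12176 kJ
ΔH = Σ(broken) − Σ(formed) = 9080 − 12176 = −3096 kJ
For 3× the reaction as written: 3 × (−3096) = −9288 kJ

ΔH = −9288 kJ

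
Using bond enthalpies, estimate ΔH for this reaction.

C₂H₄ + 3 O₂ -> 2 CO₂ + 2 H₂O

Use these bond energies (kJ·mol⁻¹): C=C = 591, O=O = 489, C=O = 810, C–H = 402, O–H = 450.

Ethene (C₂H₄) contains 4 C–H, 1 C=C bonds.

Bonds broken (reactants):
  C–H: 4 × 402 = 1608
  C=C: 1 × 591 = 591
  O=O: 3 × 489 = 1467
  Σ(broken) = 3666 kJ
Bonds formed (products):
  C=O: 4 × 810 = 3240
  O–H: 4 × 450 = 1800
  Σ(formed) = 5040 kJ
ΔH = Σ(broken) − Σ(formed) = 3666 − 5040 = −1374 kJ

ΔH ≈ −1374 kJ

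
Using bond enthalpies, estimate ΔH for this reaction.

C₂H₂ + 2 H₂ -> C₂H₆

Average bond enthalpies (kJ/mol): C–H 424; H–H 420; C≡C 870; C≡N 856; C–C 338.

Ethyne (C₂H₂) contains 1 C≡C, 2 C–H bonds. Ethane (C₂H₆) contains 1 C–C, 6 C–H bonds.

Bonds broken (reactants):
  C≡C: 1 × 870 = 870
  C–H: 2 × 424 = 848
  H–H: 2 × 420 = 840
  Σ(broken) = 2558 kJ
Bonds formed (products):
  C–C: 1 × 338 = 338
  C–H: 6 × 424 = 2544
  Σ(formed) = 2882 kJ
ΔH = Σ(broken) − Σ(formed) = 2558 − 2882 = −324 kJ

ΔH ≈ −324 kJ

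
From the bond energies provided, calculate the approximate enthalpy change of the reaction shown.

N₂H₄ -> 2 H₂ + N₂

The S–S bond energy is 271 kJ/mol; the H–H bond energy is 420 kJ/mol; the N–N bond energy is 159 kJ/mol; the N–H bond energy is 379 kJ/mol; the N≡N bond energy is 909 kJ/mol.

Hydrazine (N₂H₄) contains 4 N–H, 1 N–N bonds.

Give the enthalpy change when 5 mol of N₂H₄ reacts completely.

Bonds broken (reactants):
  N–H: 4 × 379 = 1516
  N–N: 1 × 159 = 159
  Σ(broken) = 1675 kJ
Bonds formed (products):
  H–H: 2 × 420 = 840
  N≡N: 1 × 909 = 909
  Σ(formed) = 1749 kJ
ΔH = Σ(broken) − Σ(formed) = 1675 − 1749 = −74 kJ
For 5× the reaction as written: 5 × (−74) = −370 kJ

ΔH = −370 kJ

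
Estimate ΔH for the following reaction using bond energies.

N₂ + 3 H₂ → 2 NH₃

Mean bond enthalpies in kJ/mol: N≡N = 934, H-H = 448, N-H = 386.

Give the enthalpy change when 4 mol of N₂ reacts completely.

ΔH = −152 kJ

Bonds broken (reactants):
  H-H: 3 × 448 = 1344
  N≡N: 1 × 934 = 934
  Σ(broken) = 2278 kJ
Bonds formed (products):
  N-H: 6 × 386 = 2316
  Σ(formed) = 2316 kJ
ΔH = Σ(broken) − Σ(formed) = 2278 − 2316 = −38 kJ
For 4× the reaction as written: 4 × (−38) = −152 kJ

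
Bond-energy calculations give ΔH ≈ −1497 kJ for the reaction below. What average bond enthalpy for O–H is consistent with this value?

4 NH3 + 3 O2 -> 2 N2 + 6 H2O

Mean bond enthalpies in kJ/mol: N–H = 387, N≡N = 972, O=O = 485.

D(O–H) ≈ 471 kJ/mol

Let D be the O–H bond energy.
Σ(broken) = 12×387 + 3×485 = 6099
Σ(formed) = 2×972 + 12×D = 1944 + 12D
ΔH = Σ(broken) − Σ(formed) = (6099) − (1944 + 12D) = +4155 − 12D
Setting this equal to −1497 kJ gives 12D = 5652, so D = 471 kJ/mol.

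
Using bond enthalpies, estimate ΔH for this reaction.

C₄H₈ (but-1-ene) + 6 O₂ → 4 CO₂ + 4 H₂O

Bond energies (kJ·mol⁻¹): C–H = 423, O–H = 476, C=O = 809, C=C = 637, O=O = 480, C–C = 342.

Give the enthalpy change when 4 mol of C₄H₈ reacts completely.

ΔH = −10780 kJ

Bonds broken (reactants):
  C–C: 2 × 342 = 684
  C–H: 8 × 423 = 3384
  C=C: 1 × 637 = 637
  O=O: 6 × 480 = 2880
  Σ(broken) = 7585 kJ
Bonds formed (products):
  C=O: 8 × 809 = 6472
  O–H: 8 × 476 = 3808
  Σ(formed) = 10280 kJ
ΔH = Σ(broken) − Σ(formed) = 7585 − 10280 = −2695 kJ
For 4× the reaction as written: 4 × (−2695) = −10780 kJ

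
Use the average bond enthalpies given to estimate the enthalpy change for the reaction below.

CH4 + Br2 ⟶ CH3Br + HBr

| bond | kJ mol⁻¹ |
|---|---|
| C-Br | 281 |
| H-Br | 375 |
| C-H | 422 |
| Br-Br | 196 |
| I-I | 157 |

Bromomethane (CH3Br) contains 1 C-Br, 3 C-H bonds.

ΔH ≈ −38 kJ

Bonds broken (reactants):
  Br-Br: 1 × 196 = 196
  C-H: 4 × 422 = 1688
  Σ(broken) = 1884 kJ
Bonds formed (products):
  C-Br: 1 × 281 = 281
  C-H: 3 × 422 = 1266
  H-Br: 1 × 375 = 375
  Σ(formed) = 1922 kJ
ΔH = Σ(broken) − Σ(formed) = 1884 − 1922 = −38 kJ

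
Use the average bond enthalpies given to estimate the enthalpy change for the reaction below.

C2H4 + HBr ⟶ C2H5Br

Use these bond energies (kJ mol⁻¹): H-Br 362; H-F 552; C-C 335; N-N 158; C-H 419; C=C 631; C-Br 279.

Bonds broken (reactants):
  C-H: 4 × 419 = 1676
  C=C: 1 × 631 = 631
  H-Br: 1 × 362 = 362
  Σ(broken) = 2669 kJ
Bonds formed (products):
  C-Br: 1 × 279 = 279
  C-C: 1 × 335 = 335
  C-H: 5 × 419 = 2095
  Σ(formed) = 2709 kJ
ΔH = Σ(broken) − Σ(formed) = 2669 − 2709 = −40 kJ

ΔH ≈ −40 kJ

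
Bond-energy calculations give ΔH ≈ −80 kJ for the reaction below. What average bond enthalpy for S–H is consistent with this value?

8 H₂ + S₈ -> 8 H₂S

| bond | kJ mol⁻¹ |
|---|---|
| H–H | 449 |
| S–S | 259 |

D(S–H) ≈ 359 kJ/mol

Let D be the S–H bond energy.
Σ(broken) = 8×449 + 8×259 = 5664
Σ(formed) = 16×D = 16D
ΔH = Σ(broken) − Σ(formed) = (5664) − (16D) = +5664 − 16D
Setting this equal to −80 kJ gives 16D = 5744, so D = 359 kJ/mol.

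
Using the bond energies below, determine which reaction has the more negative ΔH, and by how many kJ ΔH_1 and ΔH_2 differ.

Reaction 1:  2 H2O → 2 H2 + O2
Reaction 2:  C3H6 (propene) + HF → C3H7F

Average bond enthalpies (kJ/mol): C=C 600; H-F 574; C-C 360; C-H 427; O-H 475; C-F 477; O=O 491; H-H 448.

Reaction 2, by 603 kJ

Reaction 1:
  Bonds broken (reactants):
    O-H: 4 × 475 = 1900
    Σ(broken) = 1900 kJ
  Bonds formed (products):
    H-H: 2 × 448 = 896
    O=O: 1 × 491 = 491
    Σ(formed) = 1387 kJ
  ΔH_1 = 1900 − 1387 = +513 kJ
Reaction 2:
  Bonds broken (reactants):
    C-C: 1 × 360 = 360
    C-H: 6 × 427 = 2562
    C=C: 1 × 600 = 600
    H-F: 1 × 574 = 574
    Σ(broken) = 4096 kJ
  Bonds formed (products):
    C-C: 2 × 360 = 720
    C-F: 1 × 477 = 477
    C-H: 7 × 427 = 2989
    Σ(formed) = 4186 kJ
  ΔH_2 = 4096 − 4186 = −90 kJ
ΔH_1 − ΔH_2 = +603 kJ, so reaction 2 has the more negative ΔH; |ΔH_1 − ΔH_2| = 603 kJ.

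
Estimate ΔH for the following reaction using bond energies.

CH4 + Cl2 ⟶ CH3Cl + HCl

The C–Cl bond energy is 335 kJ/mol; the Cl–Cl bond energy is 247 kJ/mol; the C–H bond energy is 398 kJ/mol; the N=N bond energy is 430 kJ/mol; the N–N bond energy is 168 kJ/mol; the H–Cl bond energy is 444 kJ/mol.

Bonds broken (reactants):
  C–H: 4 × 398 = 1592
  Cl–Cl: 1 × 247 = 247
  Σ(broken) = 1839 kJ
Bonds formed (products):
  C–Cl: 1 × 335 = 335
  C–H: 3 × 398 = 1194
  H–Cl: 1 × 444 = 444
  Σ(formed) = 1973 kJ
ΔH = Σ(broken) − Σ(formed) = 1839 − 1973 = −134 kJ

ΔH ≈ −134 kJ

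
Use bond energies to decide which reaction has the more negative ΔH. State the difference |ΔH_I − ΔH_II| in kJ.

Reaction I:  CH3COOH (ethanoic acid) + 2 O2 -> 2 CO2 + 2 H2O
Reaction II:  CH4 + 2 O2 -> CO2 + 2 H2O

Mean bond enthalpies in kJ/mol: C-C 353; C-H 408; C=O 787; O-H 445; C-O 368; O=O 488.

Reaction I, by 29 kJ

Reaction I:
  Bonds broken (reactants):
    C-C: 1 × 353 = 353
    C-H: 3 × 408 = 1224
    C-O: 1 × 368 = 368
    C=O: 1 × 787 = 787
    O-H: 1 × 445 = 445
    O=O: 2 × 488 = 976
    Σ(broken) = 4153 kJ
  Bonds formed (products):
    C=O: 4 × 787 = 3148
    O-H: 4 × 445 = 1780
    Σ(formed) = 4928 kJ
  ΔH_I = 4153 − 4928 = −775 kJ
Reaction II:
  Bonds broken (reactants):
    C-H: 4 × 408 = 1632
    O=O: 2 × 488 = 976
    Σ(broken) = 2608 kJ
  Bonds formed (products):
    C=O: 2 × 787 = 1574
    O-H: 4 × 445 = 1780
    Σ(formed) = 3354 kJ
  ΔH_II = 2608 − 3354 = −746 kJ
ΔH_I − ΔH_II = −29 kJ, so reaction I has the more negative ΔH; |ΔH_I − ΔH_II| = 29 kJ.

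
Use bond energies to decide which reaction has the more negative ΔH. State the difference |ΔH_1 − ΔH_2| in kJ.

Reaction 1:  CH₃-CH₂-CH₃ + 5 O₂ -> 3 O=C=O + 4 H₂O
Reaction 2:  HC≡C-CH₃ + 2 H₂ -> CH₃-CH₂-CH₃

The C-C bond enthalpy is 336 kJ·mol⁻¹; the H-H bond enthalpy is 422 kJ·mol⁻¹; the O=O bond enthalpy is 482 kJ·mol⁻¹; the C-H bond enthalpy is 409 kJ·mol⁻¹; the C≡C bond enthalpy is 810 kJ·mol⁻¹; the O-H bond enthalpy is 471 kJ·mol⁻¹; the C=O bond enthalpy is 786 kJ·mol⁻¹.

Reaction 1, by 1812 kJ

Reaction 1:
  Bonds broken (reactants):
    C-C: 2 × 336 = 672
    C-H: 8 × 409 = 3272
    O=O: 5 × 482 = 2410
    Σ(broken) = 6354 kJ
  Bonds formed (products):
    C=O: 6 × 786 = 4716
    O-H: 8 × 471 = 3768
    Σ(formed) = 8484 kJ
  ΔH_1 = 6354 − 8484 = −2130 kJ
Reaction 2:
  Bonds broken (reactants):
    C≡C: 1 × 810 = 810
    C-C: 1 × 336 = 336
    C-H: 4 × 409 = 1636
    H-H: 2 × 422 = 844
    Σ(broken) = 3626 kJ
  Bonds formed (products):
    C-C: 2 × 336 = 672
    C-H: 8 × 409 = 3272
    Σ(formed) = 3944 kJ
  ΔH_2 = 3626 − 3944 = −318 kJ
ΔH_1 − ΔH_2 = −1812 kJ, so reaction 1 has the more negative ΔH; |ΔH_1 − ΔH_2| = 1812 kJ.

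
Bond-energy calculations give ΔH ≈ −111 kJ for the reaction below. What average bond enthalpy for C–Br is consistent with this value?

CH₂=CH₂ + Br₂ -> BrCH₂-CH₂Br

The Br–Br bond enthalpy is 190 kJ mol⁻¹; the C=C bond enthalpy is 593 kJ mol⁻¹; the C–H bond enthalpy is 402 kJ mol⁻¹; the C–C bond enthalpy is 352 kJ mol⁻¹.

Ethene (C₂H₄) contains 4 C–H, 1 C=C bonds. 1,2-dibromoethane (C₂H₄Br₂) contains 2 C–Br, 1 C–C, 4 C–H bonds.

D(C–Br) ≈ 271 kJ/mol

Let D be the C–Br bond energy.
Σ(broken) = 1×190 + 4×402 + 1×593 = 2391
Σ(formed) = 2×D + 1×352 + 4×402 = 1960 + 2D
ΔH = Σ(broken) − Σ(formed) = (2391) − (1960 + 2D) = +431 − 2D
Setting this equal to −111 kJ gives 2D = 542, so D = 271 kJ/mol.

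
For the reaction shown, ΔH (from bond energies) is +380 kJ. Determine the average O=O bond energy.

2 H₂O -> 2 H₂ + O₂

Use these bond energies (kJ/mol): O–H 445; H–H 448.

Let D be the O=O bond energy.
Σ(broken) = 4×445 = 1780
Σ(formed) = 2×448 + 1×D = 896 + D
ΔH = Σ(broken) − Σ(formed) = (1780) − (896 + D) = +884 − D
Setting this equal to +380 kJ gives D = 504 kJ/mol.

D(O=O) ≈ 504 kJ/mol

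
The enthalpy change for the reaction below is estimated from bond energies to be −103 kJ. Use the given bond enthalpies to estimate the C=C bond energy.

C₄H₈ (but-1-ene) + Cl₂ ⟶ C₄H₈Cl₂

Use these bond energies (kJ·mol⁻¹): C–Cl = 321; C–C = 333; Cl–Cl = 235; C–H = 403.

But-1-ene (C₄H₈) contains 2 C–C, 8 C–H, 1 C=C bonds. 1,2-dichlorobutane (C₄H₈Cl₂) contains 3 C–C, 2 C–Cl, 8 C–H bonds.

D(C=C) ≈ 637 kJ/mol

Let D be the C=C bond energy.
Σ(broken) = 2×333 + 8×403 + 1×D + 1×235 = 4125 + D
Σ(formed) = 3×333 + 2×321 + 8×403 = 4865
ΔH = Σ(broken) − Σ(formed) = (4125 + D) − (4865) = −740 + D
Setting this equal to −103 kJ gives D = 637 kJ/mol.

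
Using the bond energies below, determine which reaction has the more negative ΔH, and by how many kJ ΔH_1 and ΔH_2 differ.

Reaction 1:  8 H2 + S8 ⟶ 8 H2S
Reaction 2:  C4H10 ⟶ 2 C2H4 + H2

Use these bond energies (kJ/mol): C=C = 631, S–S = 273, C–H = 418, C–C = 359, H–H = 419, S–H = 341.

Reaction 1, by 152 kJ

Reaction 1:
  Bonds broken (reactants):
    H–H: 8 × 419 = 3352
    S–S: 8 × 273 = 2184
    Σ(broken) = 5536 kJ
  Bonds formed (products):
    S–H: 16 × 341 = 5456
    Σ(formed) = 5456 kJ
  ΔH_1 = 5536 − 5456 = +80 kJ
Reaction 2:
  Bonds broken (reactants):
    C–C: 3 × 359 = 1077
    C–H: 10 × 418 = 4180
    Σ(broken) = 5257 kJ
  Bonds formed (products):
    C–H: 8 × 418 = 3344
    C=C: 2 × 631 = 1262
    H–H: 1 × 419 = 419
    Σ(formed) = 5025 kJ
  ΔH_2 = 5257 − 5025 = +232 kJ
ΔH_1 − ΔH_2 = −152 kJ, so reaction 1 has the more negative ΔH; |ΔH_1 − ΔH_2| = 152 kJ.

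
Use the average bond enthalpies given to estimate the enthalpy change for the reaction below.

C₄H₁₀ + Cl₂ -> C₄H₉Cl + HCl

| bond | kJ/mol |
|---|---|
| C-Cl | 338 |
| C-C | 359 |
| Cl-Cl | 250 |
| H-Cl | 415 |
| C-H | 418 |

Bonds broken (reactants):
  C-C: 3 × 359 = 1077
  C-H: 10 × 418 = 4180
  Cl-Cl: 1 × 250 = 250
  Σ(broken) = 5507 kJ
Bonds formed (products):
  C-C: 3 × 359 = 1077
  C-Cl: 1 × 338 = 338
  C-H: 9 × 418 = 3762
  H-Cl: 1 × 415 = 415
  Σ(formed) = 5592 kJ
ΔH = Σ(broken) − Σ(formed) = 5507 − 5592 = −85 kJ

ΔH ≈ −85 kJ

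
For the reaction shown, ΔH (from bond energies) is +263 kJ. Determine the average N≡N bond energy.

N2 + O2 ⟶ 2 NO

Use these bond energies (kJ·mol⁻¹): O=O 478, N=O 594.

D(N≡N) ≈ 973 kJ/mol

Let D be the N≡N bond energy.
Σ(broken) = 1×D + 1×478 = 478 + D
Σ(formed) = 2×594 = 1188
ΔH = Σ(broken) − Σ(formed) = (478 + D) − (1188) = −710 + D
Setting this equal to +263 kJ gives D = 973 kJ/mol.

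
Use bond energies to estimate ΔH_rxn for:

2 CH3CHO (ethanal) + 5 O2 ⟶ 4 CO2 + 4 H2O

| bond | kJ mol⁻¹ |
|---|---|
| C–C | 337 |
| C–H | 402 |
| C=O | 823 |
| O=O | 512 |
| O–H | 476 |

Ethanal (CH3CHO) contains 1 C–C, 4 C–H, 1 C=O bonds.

ΔH ≈ −2296 kJ

Bonds broken (reactants):
  C–C: 2 × 337 = 674
  C–H: 8 × 402 = 3216
  C=O: 2 × 823 = 1646
  O=O: 5 × 512 = 2560
  Σ(broken) = 8096 kJ
Bonds formed (products):
  C=O: 8 × 823 = 6584
  O–H: 8 × 476 = 3808
  Σ(formed) = 10392 kJ
ΔH = Σ(broken) − Σ(formed) = 8096 − 10392 = −2296 kJ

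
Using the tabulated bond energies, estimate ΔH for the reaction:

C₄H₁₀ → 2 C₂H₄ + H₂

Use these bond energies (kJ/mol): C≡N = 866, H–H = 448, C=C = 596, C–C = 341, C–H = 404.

ΔH ≈ +191 kJ

Bonds broken (reactants):
  C–C: 3 × 341 = 1023
  C–H: 10 × 404 = 4040
  Σ(broken) = 5063 kJ
Bonds formed (products):
  C–H: 8 × 404 = 3232
  C=C: 2 × 596 = 1192
  H–H: 1 × 448 = 448
  Σ(formed) = 4872 kJ
ΔH = Σ(broken) − Σ(formed) = 5063 − 4872 = +191 kJ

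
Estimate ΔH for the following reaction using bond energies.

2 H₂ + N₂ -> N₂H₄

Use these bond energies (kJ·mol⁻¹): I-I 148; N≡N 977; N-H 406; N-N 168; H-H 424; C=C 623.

Bonds broken (reactants):
  H-H: 2 × 424 = 848
  N≡N: 1 × 977 = 977
  Σ(broken) = 1825 kJ
Bonds formed (products):
  N-H: 4 × 406 = 1624
  N-N: 1 × 168 = 168
  Σ(formed) = 1792 kJ
ΔH = Σ(broken) − Σ(formed) = 1825 − 1792 = +33 kJ

ΔH ≈ +33 kJ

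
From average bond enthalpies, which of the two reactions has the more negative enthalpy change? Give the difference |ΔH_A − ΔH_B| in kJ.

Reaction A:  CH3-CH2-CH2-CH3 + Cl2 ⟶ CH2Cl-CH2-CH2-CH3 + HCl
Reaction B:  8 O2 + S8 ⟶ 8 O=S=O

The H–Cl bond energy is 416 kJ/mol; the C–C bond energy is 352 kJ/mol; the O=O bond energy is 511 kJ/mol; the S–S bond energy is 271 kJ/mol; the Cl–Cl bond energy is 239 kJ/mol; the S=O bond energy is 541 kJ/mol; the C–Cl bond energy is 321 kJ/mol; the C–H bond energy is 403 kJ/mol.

Reaction B, by 2305 kJ

Reaction A:
  Bonds broken (reactants):
    C–C: 3 × 352 = 1056
    C–H: 10 × 403 = 4030
    Cl–Cl: 1 × 239 = 239
    Σ(broken) = 5325 kJ
  Bonds formed (products):
    C–C: 3 × 352 = 1056
    C–Cl: 1 × 321 = 321
    C–H: 9 × 403 = 3627
    H–Cl: 1 × 416 = 416
    Σ(formed) = 5420 kJ
  ΔH_A = 5325 − 5420 = −95 kJ
Reaction B:
  Bonds broken (reactants):
    O=O: 8 × 511 = 4088
    S–S: 8 × 271 = 2168
    Σ(broken) = 6256 kJ
  Bonds formed (products):
    S=O: 16 × 541 = 8656
    Σ(formed) = 8656 kJ
  ΔH_B = 6256 − 8656 = −2400 kJ
ΔH_A − ΔH_B = +2305 kJ, so reaction B has the more negative ΔH; |ΔH_A − ΔH_B| = 2305 kJ.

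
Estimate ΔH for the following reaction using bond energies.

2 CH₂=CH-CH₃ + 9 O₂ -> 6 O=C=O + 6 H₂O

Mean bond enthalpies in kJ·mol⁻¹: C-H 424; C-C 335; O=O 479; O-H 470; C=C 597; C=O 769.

Bonds broken (reactants):
  C-C: 2 × 335 = 670
  C-H: 12 × 424 = 5088
  C=C: 2 × 597 = 1194
  O=O: 9 × 479 = 4311
  Σ(broken) = 11263 kJ
Bonds formed (products):
  C=O: 12 × 769 = 9228
  O-H: 12 × 470 = 5640
  Σ(formed) = 14868 kJ
ΔH = Σ(broken) − Σ(formed) = 11263 − 14868 = −3605 kJ

ΔH ≈ −3605 kJ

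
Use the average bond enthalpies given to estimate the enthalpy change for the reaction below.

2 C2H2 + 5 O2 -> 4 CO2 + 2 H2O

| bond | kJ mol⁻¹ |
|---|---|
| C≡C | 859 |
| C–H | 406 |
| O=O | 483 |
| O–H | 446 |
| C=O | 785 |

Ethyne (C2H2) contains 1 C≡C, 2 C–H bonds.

Bonds broken (reactants):
  C≡C: 2 × 859 = 1718
  C–H: 4 × 406 = 1624
  O=O: 5 × 483 = 2415
  Σ(broken) = 5757 kJ
Bonds formed (products):
  C=O: 8 × 785 = 6280
  O–H: 4 × 446 = 1784
  Σ(formed) = 8064 kJ
ΔH = Σ(broken) − Σ(formed) = 5757 − 8064 = −2307 kJ

ΔH ≈ −2307 kJ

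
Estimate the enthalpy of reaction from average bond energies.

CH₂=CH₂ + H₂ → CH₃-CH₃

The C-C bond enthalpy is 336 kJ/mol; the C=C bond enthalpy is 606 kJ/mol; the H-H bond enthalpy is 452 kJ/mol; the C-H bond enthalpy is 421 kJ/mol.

ΔH ≈ −120 kJ

Bonds broken (reactants):
  C-H: 4 × 421 = 1684
  C=C: 1 × 606 = 606
  H-H: 1 × 452 = 452
  Σ(broken) = 2742 kJ
Bonds formed (products):
  C-C: 1 × 336 = 336
  C-H: 6 × 421 = 2526
  Σ(formed) = 2862 kJ
ΔH = Σ(broken) − Σ(formed) = 2742 − 2862 = −120 kJ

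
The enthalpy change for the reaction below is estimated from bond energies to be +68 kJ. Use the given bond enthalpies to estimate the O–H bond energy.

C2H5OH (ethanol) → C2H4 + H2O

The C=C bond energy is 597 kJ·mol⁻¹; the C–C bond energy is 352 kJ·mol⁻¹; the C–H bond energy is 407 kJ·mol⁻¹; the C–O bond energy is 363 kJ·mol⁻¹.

D(O–H) ≈ 457 kJ/mol

Let D be the O–H bond energy.
Σ(broken) = 1×352 + 5×407 + 1×363 + 1×D = 2750 + D
Σ(formed) = 4×407 + 1×597 + 2×D = 2225 + 2D
ΔH = Σ(broken) − Σ(formed) = (2750 + D) − (2225 + 2D) = +525 − D
Setting this equal to +68 kJ gives D = 457 kJ/mol.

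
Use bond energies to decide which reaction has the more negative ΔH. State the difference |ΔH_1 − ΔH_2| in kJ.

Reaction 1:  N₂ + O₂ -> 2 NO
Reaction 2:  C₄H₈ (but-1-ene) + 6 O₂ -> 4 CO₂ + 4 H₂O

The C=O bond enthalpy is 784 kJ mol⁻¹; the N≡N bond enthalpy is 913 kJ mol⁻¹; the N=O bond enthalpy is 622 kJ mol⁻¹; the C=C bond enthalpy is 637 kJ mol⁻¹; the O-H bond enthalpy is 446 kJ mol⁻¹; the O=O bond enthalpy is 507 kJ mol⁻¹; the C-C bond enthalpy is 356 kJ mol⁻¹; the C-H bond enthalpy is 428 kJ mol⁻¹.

Reaction 1:
  Bonds broken (reactants):
    N≡N: 1 × 913 = 913
    O=O: 1 × 507 = 507
    Σ(broken) = 1420 kJ
  Bonds formed (products):
    N=O: 2 × 622 = 1244
    Σ(formed) = 1244 kJ
  ΔH_1 = 1420 − 1244 = +176 kJ
Reaction 2:
  Bonds broken (reactants):
    C-C: 2 × 356 = 712
    C-H: 8 × 428 = 3424
    C=C: 1 × 637 = 637
    O=O: 6 × 507 = 3042
    Σ(broken) = 7815 kJ
  Bonds formed (products):
    C=O: 8 × 784 = 6272
    O-H: 8 × 446 = 3568
    Σ(formed) = 9840 kJ
  ΔH_2 = 7815 − 9840 = −2025 kJ
ΔH_1 − ΔH_2 = +2201 kJ, so reaction 2 has the more negative ΔH; |ΔH_1 − ΔH_2| = 2201 kJ.

Reaction 2, by 2201 kJ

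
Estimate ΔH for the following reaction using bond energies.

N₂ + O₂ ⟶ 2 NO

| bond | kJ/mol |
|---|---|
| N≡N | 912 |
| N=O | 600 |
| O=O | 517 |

ΔH ≈ +229 kJ

Bonds broken (reactants):
  N≡N: 1 × 912 = 912
  O=O: 1 × 517 = 517
  Σ(broken) = 1429 kJ
Bonds formed (products):
  N=O: 2 × 600 = 1200
  Σ(formed) = 1200 kJ
ΔH = Σ(broken) − Σ(formed) = 1429 − 1200 = +229 kJ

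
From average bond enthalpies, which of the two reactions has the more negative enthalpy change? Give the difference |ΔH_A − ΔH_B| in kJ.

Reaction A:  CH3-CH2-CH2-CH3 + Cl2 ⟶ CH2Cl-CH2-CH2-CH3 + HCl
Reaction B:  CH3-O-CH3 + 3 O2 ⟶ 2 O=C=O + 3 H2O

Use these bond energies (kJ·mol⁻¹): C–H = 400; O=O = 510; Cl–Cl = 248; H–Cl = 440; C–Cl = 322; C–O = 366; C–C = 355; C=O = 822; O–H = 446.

Reaction A:
  Bonds broken (reactants):
    C–C: 3 × 355 = 1065
    C–H: 10 × 400 = 4000
    Cl–Cl: 1 × 248 = 248
    Σ(broken) = 5313 kJ
  Bonds formed (products):
    C–C: 3 × 355 = 1065
    C–Cl: 1 × 322 = 322
    C–H: 9 × 400 = 3600
    H–Cl: 1 × 440 = 440
    Σ(formed) = 5427 kJ
  ΔH_A = 5313 − 5427 = −114 kJ
Reaction B:
  Bonds broken (reactants):
    C–H: 6 × 400 = 2400
    C–O: 2 × 366 = 732
    O=O: 3 × 510 = 1530
    Σ(broken) = 4662 kJ
  Bonds formed (products):
    C=O: 4 × 822 = 3288
    O–H: 6 × 446 = 2676
    Σ(formed) = 5964 kJ
  ΔH_B = 4662 − 5964 = −1302 kJ
ΔH_A − ΔH_B = +1188 kJ, so reaction B has the more negative ΔH; |ΔH_A − ΔH_B| = 1188 kJ.

Reaction B, by 1188 kJ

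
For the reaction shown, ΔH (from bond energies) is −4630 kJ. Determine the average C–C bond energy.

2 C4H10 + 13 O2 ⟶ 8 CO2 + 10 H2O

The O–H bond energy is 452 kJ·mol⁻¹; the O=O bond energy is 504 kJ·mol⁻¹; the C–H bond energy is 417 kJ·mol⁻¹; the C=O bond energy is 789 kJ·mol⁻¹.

D(C–C) ≈ 357 kJ/mol

Let D be the C–C bond energy.
Σ(broken) = 6×D + 20×417 + 13×504 = 14892 + 6D
Σ(formed) = 16×789 + 20×452 = 21664
ΔH = Σ(broken) − Σ(formed) = (14892 + 6D) − (21664) = −6772 + 6D
Setting this equal to −4630 kJ gives 6D = 2142, so D = 357 kJ/mol.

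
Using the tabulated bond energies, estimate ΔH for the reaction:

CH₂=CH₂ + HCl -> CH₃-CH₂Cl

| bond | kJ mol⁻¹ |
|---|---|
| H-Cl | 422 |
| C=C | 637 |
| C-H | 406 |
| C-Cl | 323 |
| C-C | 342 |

ΔH ≈ −12 kJ

Bonds broken (reactants):
  C-H: 4 × 406 = 1624
  C=C: 1 × 637 = 637
  H-Cl: 1 × 422 = 422
  Σ(broken) = 2683 kJ
Bonds formed (products):
  C-C: 1 × 342 = 342
  C-Cl: 1 × 323 = 323
  C-H: 5 × 406 = 2030
  Σ(formed) = 2695 kJ
ΔH = Σ(broken) − Σ(formed) = 2683 − 2695 = −12 kJ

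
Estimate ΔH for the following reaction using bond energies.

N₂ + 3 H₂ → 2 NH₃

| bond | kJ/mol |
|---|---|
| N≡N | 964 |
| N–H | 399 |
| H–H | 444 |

ΔH ≈ −98 kJ

Bonds broken (reactants):
  H–H: 3 × 444 = 1332
  N≡N: 1 × 964 = 964
  Σ(broken) = 2296 kJ
Bonds formed (products):
  N–H: 6 × 399 = 2394
  Σ(formed) = 2394 kJ
ΔH = Σ(broken) − Σ(formed) = 2296 − 2394 = −98 kJ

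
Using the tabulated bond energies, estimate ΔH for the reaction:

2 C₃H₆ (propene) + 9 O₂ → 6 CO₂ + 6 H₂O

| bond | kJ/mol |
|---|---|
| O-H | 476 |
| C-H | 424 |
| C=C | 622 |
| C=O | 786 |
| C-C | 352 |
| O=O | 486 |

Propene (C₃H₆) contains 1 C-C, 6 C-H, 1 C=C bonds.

ΔH ≈ −3734 kJ

Bonds broken (reactants):
  C-C: 2 × 352 = 704
  C-H: 12 × 424 = 5088
  C=C: 2 × 622 = 1244
  O=O: 9 × 486 = 4374
  Σ(broken) = 11410 kJ
Bonds formed (products):
  C=O: 12 × 786 = 9432
  O-H: 12 × 476 = 5712
  Σ(formed) = 15144 kJ
ΔH = Σ(broken) − Σ(formed) = 11410 − 15144 = −3734 kJ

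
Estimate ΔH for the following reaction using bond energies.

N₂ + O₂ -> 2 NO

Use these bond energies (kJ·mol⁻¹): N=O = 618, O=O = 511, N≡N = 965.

ΔH ≈ +240 kJ

Bonds broken (reactants):
  N≡N: 1 × 965 = 965
  O=O: 1 × 511 = 511
  Σ(broken) = 1476 kJ
Bonds formed (products):
  N=O: 2 × 618 = 1236
  Σ(formed) = 1236 kJ
ΔH = Σ(broken) − Σ(formed) = 1476 − 1236 = +240 kJ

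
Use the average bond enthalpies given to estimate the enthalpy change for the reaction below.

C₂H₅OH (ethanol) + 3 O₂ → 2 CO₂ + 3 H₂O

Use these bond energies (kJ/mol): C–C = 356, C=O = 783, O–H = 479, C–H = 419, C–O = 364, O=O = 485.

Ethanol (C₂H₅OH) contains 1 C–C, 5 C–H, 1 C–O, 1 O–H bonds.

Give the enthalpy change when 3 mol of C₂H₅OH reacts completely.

ΔH = −3771 kJ

Bonds broken (reactants):
  C–C: 1 × 356 = 356
  C–H: 5 × 419 = 2095
  C–O: 1 × 364 = 364
  O–H: 1 × 479 = 479
  O=O: 3 × 485 = 1455
  Σ(broken) = 4749 kJ
Bonds formed (products):
  C=O: 4 × 783 = 3132
  O–H: 6 × 479 = 2874
  Σ(formed) = 6006 kJ
ΔH = Σ(broken) − Σ(formed) = 4749 − 6006 = −1257 kJ
For 3× the reaction as written: 3 × (−1257) = −3771 kJ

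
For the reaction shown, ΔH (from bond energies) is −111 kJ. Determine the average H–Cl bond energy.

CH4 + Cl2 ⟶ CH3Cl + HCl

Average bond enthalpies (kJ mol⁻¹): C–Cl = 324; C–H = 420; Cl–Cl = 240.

Let D be the H–Cl bond energy.
Σ(broken) = 4×420 + 1×240 = 1920
Σ(formed) = 1×324 + 3×420 + 1×D = 1584 + D
ΔH = Σ(broken) − Σ(formed) = (1920) − (1584 + D) = +336 − D
Setting this equal to −111 kJ gives D = 447 kJ/mol.

D(H–Cl) ≈ 447 kJ/mol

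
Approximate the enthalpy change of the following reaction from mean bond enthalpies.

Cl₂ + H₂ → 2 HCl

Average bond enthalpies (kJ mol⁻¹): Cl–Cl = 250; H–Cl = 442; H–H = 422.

Bonds broken (reactants):
  Cl–Cl: 1 × 250 = 250
  H–H: 1 × 422 = 422
  Σ(broken) = 672 kJ
Bonds formed (products):
  H–Cl: 2 × 442 = 884
  Σ(formed) = 884 kJ
ΔH = Σ(broken) − Σ(formed) = 672 − 884 = −212 kJ

ΔH ≈ −212 kJ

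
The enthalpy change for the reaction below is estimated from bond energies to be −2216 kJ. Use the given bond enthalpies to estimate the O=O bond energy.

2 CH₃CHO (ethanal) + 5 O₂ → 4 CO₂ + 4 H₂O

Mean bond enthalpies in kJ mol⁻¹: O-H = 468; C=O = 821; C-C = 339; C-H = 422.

D(O=O) ≈ 480 kJ/mol

Let D be the O=O bond energy.
Σ(broken) = 2×339 + 8×422 + 2×821 + 5×D = 5696 + 5D
Σ(formed) = 8×821 + 8×468 = 10312
ΔH = Σ(broken) − Σ(formed) = (5696 + 5D) − (10312) = −4616 + 5D
Setting this equal to −2216 kJ gives 5D = 2400, so D = 480 kJ/mol.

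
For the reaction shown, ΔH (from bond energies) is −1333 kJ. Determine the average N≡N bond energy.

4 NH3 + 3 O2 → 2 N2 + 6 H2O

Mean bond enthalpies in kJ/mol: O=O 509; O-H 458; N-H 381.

Let D be the N≡N bond energy.
Σ(broken) = 12×381 + 3×509 = 6099
Σ(formed) = 2×D + 12×458 = 5496 + 2D
ΔH = Σ(broken) − Σ(formed) = (6099) − (5496 + 2D) = +603 − 2D
Setting this equal to −1333 kJ gives 2D = 1936, so D = 968 kJ/mol.

D(N≡N) ≈ 968 kJ/mol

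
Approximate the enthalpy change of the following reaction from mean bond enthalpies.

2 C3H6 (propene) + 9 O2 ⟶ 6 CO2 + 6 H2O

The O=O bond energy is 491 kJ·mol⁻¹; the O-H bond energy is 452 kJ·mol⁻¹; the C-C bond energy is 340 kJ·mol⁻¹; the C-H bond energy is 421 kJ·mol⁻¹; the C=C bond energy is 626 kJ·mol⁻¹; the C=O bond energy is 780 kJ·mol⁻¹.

ΔH ≈ −3381 kJ

Bonds broken (reactants):
  C-C: 2 × 340 = 680
  C-H: 12 × 421 = 5052
  C=C: 2 × 626 = 1252
  O=O: 9 × 491 = 4419
  Σ(broken) = 11403 kJ
Bonds formed (products):
  C=O: 12 × 780 = 9360
  O-H: 12 × 452 = 5424
  Σ(formed) = 14784 kJ
ΔH = Σ(broken) − Σ(formed) = 11403 − 14784 = −3381 kJ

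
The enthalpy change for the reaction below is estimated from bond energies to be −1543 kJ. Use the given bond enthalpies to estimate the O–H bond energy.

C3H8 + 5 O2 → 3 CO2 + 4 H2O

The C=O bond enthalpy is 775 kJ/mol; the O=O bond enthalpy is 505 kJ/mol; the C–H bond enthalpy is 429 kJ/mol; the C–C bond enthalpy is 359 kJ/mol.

Let D be the O–H bond energy.
Σ(broken) = 2×359 + 8×429 + 5×505 = 6675
Σ(formed) = 6×775 + 8×D = 4650 + 8D
ΔH = Σ(broken) − Σ(formed) = (6675) − (4650 + 8D) = +2025 − 8D
Setting this equal to −1543 kJ gives 8D = 3568, so D = 446 kJ/mol.

D(O–H) ≈ 446 kJ/mol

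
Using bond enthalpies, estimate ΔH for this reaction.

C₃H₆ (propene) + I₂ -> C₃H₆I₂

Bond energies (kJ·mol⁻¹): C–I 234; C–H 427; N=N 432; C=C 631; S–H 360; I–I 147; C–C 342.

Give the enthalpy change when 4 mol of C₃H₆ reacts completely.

ΔH = −128 kJ

Bonds broken (reactants):
  C–C: 1 × 342 = 342
  C–H: 6 × 427 = 2562
  C=C: 1 × 631 = 631
  I–I: 1 × 147 = 147
  Σ(broken) = 3682 kJ
Bonds formed (products):
  C–C: 2 × 342 = 684
  C–H: 6 × 427 = 2562
  C–I: 2 × 234 = 468
  Σ(formed) = 3714 kJ
ΔH = Σ(broken) − Σ(formed) = 3682 − 3714 = −32 kJ
For 4× the reaction as written: 4 × (−32) = −128 kJ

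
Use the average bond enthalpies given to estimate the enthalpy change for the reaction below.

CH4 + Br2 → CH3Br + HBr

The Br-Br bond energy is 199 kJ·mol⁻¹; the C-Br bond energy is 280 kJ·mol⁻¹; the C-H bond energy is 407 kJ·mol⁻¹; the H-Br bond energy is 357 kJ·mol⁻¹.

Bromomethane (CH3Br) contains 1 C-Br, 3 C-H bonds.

Bonds broken (reactants):
  Br-Br: 1 × 199 = 199
  C-H: 4 × 407 = 1628
  Σ(broken) = 1827 kJ
Bonds formed (products):
  C-Br: 1 × 280 = 280
  C-H: 3 × 407 = 1221
  H-Br: 1 × 357 = 357
  Σ(formed) = 1858 kJ
ΔH = Σ(broken) − Σ(formed) = 1827 − 1858 = −31 kJ

ΔH ≈ −31 kJ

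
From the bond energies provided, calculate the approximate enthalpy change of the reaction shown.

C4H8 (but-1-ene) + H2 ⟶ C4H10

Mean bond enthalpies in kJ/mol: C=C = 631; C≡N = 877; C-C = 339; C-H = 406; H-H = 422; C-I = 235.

ΔH ≈ −98 kJ

Bonds broken (reactants):
  C-C: 2 × 339 = 678
  C-H: 8 × 406 = 3248
  C=C: 1 × 631 = 631
  H-H: 1 × 422 = 422
  Σ(broken) = 4979 kJ
Bonds formed (products):
  C-C: 3 × 339 = 1017
  C-H: 10 × 406 = 4060
  Σ(formed) = 5077 kJ
ΔH = Σ(broken) − Σ(formed) = 4979 − 5077 = −98 kJ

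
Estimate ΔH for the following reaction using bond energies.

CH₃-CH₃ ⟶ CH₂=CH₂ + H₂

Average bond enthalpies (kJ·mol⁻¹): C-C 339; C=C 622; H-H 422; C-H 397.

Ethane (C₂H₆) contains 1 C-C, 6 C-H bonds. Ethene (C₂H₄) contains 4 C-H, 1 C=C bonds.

ΔH ≈ +89 kJ

Bonds broken (reactants):
  C-C: 1 × 339 = 339
  C-H: 6 × 397 = 2382
  Σ(broken) = 2721 kJ
Bonds formed (products):
  C-H: 4 × 397 = 1588
  C=C: 1 × 622 = 622
  H-H: 1 × 422 = 422
  Σ(formed) = 2632 kJ
ΔH = Σ(broken) − Σ(formed) = 2721 − 2632 = +89 kJ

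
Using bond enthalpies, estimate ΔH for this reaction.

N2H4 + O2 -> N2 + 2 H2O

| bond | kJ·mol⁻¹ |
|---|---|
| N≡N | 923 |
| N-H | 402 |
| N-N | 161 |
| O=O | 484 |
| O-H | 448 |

Bonds broken (reactants):
  N-H: 4 × 402 = 1608
  N-N: 1 × 161 = 161
  O=O: 1 × 484 = 484
  Σ(broken) = 2253 kJ
Bonds formed (products):
  N≡N: 1 × 923 = 923
  O-H: 4 × 448 = 1792
  Σ(formed) = 2715 kJ
ΔH = Σ(broken) − Σ(formed) = 2253 − 2715 = −462 kJ

ΔH ≈ −462 kJ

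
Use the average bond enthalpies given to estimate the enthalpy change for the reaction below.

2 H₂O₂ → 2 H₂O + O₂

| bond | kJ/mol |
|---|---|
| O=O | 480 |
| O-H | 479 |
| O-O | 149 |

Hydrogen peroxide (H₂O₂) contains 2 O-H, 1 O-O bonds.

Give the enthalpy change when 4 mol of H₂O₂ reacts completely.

ΔH = −364 kJ

Bonds broken (reactants):
  O-H: 4 × 479 = 1916
  O-O: 2 × 149 = 298
  Σ(broken) = 2214 kJ
Bonds formed (products):
  O-H: 4 × 479 = 1916
  O=O: 1 × 480 = 480
  Σ(formed) = 2396 kJ
ΔH = Σ(broken) − Σ(formed) = 2214 − 2396 = −182 kJ
For 2× the reaction as written: 2 × (−182) = −364 kJ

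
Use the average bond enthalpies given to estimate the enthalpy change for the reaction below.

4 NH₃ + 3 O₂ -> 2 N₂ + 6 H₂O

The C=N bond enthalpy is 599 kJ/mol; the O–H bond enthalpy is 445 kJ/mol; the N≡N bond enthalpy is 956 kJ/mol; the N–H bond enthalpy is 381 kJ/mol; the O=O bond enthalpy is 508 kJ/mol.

ΔH ≈ −1156 kJ

Bonds broken (reactants):
  N–H: 12 × 381 = 4572
  O=O: 3 × 508 = 1524
  Σ(broken) = 6096 kJ
Bonds formed (products):
  N≡N: 2 × 956 = 1912
  O–H: 12 × 445 = 5340
  Σ(formed) = 7252 kJ
ΔH = Σ(broken) − Σ(formed) = 6096 − 7252 = −1156 kJ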